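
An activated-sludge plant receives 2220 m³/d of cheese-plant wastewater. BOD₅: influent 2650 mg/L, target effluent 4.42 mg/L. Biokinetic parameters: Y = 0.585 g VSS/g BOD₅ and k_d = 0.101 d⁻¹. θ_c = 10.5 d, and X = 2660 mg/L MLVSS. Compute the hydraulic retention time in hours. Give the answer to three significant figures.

τ ≈ 71.2 h

From the SRT design equation V = Y Q (S₀−S) θ_c / [X (1 + k_d θ_c)] = 0.585 × 2220 × (2650 − 4.42) × 10.5 / [2660 × (1 + 0.101 × 10.5)] = 3.61×10^7 / 5481 = 6582 m³.
Hydraulic retention time τ = V/Q = 6582 / 2220 = 2.965 d = 71.16 h.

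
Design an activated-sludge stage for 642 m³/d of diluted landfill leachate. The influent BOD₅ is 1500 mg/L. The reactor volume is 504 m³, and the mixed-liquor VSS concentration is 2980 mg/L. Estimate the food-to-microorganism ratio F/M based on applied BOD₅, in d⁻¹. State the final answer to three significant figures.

F/M ≈ 0.641 d⁻¹

F/M = applied load / biomass = Q·S₀/(V·X) = 642 × 1500 / (504.0 × 2980) = 0.6412 d⁻¹.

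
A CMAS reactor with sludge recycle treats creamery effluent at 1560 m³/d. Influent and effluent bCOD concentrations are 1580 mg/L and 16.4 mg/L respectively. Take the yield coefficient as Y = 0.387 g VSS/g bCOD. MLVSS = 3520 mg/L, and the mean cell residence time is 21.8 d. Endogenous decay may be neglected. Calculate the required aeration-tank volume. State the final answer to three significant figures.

V·X = Y·Q·ΔS·θ_c gives V = 0.387 × 1560 × (1580 − 16.4) × 21.8 / 3520 = 5846 m³.

V ≈ 5850 m³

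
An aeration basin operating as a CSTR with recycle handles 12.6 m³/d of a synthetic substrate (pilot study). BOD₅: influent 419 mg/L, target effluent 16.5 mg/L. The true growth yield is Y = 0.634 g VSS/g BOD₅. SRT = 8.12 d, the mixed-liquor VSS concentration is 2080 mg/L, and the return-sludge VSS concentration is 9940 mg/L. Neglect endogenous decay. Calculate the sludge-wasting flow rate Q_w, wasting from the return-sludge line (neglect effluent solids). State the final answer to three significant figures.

Q_w ≈ 0.323 m³/d

V·X = Y·Q·ΔS·θ_c gives V = 0.634 × 12.6 × (419 − 16.5) × 8.12 / 2080 = 12.55 m³.
Q_w = (V·X)/(θ_c X_r) = 12.55 × 2080 / (8.12 × 9940) = 0.3235 m³/d.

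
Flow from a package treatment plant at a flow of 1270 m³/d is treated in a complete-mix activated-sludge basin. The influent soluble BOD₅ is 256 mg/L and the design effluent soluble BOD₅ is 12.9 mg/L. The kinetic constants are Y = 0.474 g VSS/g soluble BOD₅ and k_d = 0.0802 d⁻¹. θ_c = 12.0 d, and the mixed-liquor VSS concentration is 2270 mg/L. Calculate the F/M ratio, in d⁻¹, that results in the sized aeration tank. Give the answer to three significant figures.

F/M ≈ 0.363 d⁻¹

Steady-state biomass mass balance: V·X·(1 + k_d·θ_c) = Y·Q·(S₀ − S)·θ_c, so V = 0.474 × 1270 × (256 − 12.9) × 12.0 / [2270 × (1 + 0.0802 × 12.0)] = 1.76×10^6 / 4455 = 394.2 m³.
Food-to-microorganism ratio F/M = Q S₀ / (V X) = 1270 × 256 / (394.2 × 2270) = 0.3633 d⁻¹.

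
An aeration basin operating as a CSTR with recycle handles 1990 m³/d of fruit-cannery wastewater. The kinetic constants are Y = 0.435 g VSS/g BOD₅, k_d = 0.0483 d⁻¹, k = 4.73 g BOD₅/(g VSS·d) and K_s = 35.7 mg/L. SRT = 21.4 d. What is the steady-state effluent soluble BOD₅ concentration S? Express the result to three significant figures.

S ≈ 1.73 mg/L

For a completely mixed reactor with recycle the Lawrence–McCarty relation gives S = K_s·(1 + k_d·θ_c) / [θ_c·(Y·k − k_d) − 1] = 35.7 × (1 + 0.0483 × 21.4) / [21.4 × (0.435 × 4.73 − 0.0483) − 1] = 72.60 / 42.00 = 1.729 mg/L.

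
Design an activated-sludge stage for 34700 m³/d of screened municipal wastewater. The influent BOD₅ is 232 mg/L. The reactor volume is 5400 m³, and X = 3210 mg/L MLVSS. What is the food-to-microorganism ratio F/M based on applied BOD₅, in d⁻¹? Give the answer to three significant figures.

F/M ≈ 0.464 d⁻¹

F/M = applied load / biomass = Q·S₀/(V·X) = 34700 × 232 / (5400 × 3210) = 0.4644 d⁻¹.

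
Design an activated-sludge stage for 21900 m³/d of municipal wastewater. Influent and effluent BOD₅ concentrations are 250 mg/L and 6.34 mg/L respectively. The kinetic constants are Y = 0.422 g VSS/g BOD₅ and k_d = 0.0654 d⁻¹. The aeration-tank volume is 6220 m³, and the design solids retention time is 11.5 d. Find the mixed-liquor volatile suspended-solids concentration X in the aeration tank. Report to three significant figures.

X ≈ 2380 mg/L

X = Y·Q·ΔS·θ_c / [V·(1 + k_d θ_c)] = 0.422 × 21900 × (250 − 6.34) × 11.5 / [6220 × (1 + 0.0654 × 11.5)] = 2376 mg/L.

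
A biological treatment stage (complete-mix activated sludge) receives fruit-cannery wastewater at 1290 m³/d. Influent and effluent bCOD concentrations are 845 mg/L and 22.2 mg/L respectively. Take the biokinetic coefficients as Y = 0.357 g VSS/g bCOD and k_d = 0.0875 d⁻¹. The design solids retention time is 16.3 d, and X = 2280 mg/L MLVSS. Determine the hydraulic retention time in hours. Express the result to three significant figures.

τ ≈ 20.8 h

Rearranging the biomass balance for a CMAS with decay, V = Y·Q·ΔS·θ_c / [X·(1+k_d θ_c)] = 0.357 × 1290 × (845 − 22.2) × 16.3 / [2280 × (1 + 0.0875 × 16.3)] = 6.18×10^6 / 5532 = 1117 m³.
Hydraulic retention time τ = V/Q = 1117 / 1290 = 0.8655 d = 20.77 h.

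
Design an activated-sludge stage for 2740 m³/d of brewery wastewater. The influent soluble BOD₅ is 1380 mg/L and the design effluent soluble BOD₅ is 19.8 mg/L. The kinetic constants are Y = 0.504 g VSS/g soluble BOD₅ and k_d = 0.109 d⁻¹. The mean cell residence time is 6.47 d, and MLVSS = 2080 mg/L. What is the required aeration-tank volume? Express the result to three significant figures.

V ≈ 3430 m³

Rearranging the biomass balance for a CMAS with decay, V = Y·Q·ΔS·θ_c / [X·(1+k_d θ_c)] = 0.504 × 2740 × (1380 − 19.8) × 6.47 / [2080 × (1 + 0.109 × 6.47)] = 1.22×10^7 / 3547 = 3426 m³.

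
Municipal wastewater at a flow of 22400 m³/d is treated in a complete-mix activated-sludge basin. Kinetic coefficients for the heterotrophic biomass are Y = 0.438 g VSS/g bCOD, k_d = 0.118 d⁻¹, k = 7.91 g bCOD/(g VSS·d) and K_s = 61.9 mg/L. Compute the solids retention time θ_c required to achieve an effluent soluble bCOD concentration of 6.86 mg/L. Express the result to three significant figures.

θ_c ≈ 4.39 d

At the target effluent, Y k S/(K_s+S) = 0.438×7.91×6.86/68.76 = 0.3457 d⁻¹.
θ_c = 1/(μ − k_d) = 1/(0.3457 − 0.118) = 1/0.2277 = 4.393 d.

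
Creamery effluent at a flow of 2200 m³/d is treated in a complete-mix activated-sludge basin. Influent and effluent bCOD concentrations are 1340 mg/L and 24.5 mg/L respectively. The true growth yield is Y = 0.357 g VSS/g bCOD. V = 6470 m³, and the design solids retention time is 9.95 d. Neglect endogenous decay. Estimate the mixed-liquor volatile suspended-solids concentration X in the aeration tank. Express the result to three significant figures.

X ≈ 1590 mg/L

X = Y·Q·ΔS·θ_c / V = 0.357 × 2200 × (1340 − 24.5) × 9.95 / 6470 = 1589 mg/L.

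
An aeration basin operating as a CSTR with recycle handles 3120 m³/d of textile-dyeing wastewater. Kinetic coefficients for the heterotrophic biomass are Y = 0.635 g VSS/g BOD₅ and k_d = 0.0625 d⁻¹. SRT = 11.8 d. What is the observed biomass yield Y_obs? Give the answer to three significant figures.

Y_obs ≈ 0.365 g VSS/g BOD₅

Correct the yield for decay: Y_obs = Y/(1 + k_d θ_c) = 0.635 / (1 + 0.0625 × 11.8) = 0.635 / 1.738 = 0.3655.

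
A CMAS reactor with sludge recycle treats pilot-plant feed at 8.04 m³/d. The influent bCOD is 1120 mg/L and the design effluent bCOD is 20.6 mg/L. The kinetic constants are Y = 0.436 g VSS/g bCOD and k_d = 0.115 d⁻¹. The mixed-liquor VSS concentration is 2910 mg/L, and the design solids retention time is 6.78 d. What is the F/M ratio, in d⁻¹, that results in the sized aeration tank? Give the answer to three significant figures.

F/M ≈ 0.613 d⁻¹

From the SRT design equation V = Y Q (S₀−S) θ_c / [X (1 + k_d θ_c)] = 0.436 × 8.04 × (1120 − 20.6) × 6.78 / [2910 × (1 + 0.115 × 6.78)] = 2.61×10^4 / 5179 = 5.045 m³.
F/M = Q·S₀ / (V·X) = 8.04 × 1120 / (5.045 × 2910) = 0.6133 g bCOD·(g VSS·d)⁻¹.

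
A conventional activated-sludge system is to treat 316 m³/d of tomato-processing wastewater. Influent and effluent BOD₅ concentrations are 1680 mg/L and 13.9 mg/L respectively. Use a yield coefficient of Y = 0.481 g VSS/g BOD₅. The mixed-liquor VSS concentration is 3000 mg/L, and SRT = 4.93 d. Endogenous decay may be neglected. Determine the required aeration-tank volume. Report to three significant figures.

V ≈ 416 m³

With k_d = 0 the design equation reduces to V = Y Q (S₀−S) θ_c / X = 0.481 × 316 × (1680 − 13.9) × 4.93 / 3000 = 416.2 m³.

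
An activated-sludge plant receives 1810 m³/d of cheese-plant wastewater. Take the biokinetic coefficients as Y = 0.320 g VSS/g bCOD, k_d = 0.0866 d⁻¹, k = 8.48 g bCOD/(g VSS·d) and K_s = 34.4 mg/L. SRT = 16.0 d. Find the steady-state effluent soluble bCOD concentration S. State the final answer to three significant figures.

From the Monod/SRT balance for a CMAS, S = K_s·(1+k_d θ_c)/[θ_c·(Y k − k_d) − 1] = 34.4 × (1 + 0.0866 × 16.0) / [16.0 × (0.320 × 8.48 − 0.0866) − 1] = 82.06 / 41.03 = 2.000 mg/L.

S ≈ 2.00 mg/L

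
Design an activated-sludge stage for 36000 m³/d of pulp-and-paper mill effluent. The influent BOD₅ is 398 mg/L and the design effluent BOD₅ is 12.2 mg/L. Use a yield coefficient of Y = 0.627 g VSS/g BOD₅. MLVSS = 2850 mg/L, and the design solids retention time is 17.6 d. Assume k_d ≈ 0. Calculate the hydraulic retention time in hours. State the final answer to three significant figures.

V·X = Y·Q·ΔS·θ_c gives V = 0.627 × 36000 × (398 − 12.2) × 17.6 / 2850 = 53777 m³.
Hydraulic retention time τ = V/Q = 53777 / 36000 = 1.494 d = 35.85 h.

τ ≈ 35.9 h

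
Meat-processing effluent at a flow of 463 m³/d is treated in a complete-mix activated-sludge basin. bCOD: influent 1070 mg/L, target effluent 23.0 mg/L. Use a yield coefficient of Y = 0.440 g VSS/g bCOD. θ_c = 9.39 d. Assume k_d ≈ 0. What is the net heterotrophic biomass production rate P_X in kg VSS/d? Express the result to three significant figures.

With endogenous decay neglected, the observed yield equals the true yield: Y_obs = Y = 0.440 g VSS/g bCOD.
Mass of bCOD removed per day: Q(S₀ − S) = 463 × 1047 g/m³ = 484.8 kg/d.
So the net sludge growth is P_X = 0.4400 × 484.8 = 213.3 kg VSS/d.

P_X ≈ 213 kg VSS/d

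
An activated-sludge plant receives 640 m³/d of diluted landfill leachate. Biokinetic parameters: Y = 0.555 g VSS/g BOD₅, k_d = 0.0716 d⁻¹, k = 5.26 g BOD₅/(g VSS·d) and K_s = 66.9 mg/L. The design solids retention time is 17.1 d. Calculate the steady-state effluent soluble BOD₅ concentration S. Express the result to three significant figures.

S ≈ 3.12 mg/L

Effluent substrate depends only on kinetics and SRT: S = K_s(1 + k_d θ_c) / [θ_c(Yk − k_d) − 1] = 66.9 × (1 + 0.0716 × 17.1) / [17.1 × (0.555 × 5.26 − 0.0716) − 1] = 148.8 / 47.70 = 3.120 mg/L.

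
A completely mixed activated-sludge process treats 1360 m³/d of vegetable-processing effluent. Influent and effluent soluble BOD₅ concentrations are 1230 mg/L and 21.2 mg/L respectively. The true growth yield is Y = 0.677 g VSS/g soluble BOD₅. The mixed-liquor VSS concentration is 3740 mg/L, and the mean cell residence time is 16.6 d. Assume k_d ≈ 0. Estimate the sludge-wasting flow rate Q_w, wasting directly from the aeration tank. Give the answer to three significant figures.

Q_w ≈ 298 m³/d

With k_d = 0 the design equation reduces to V = Y Q (S₀−S) θ_c / X = 0.677 × 1360 × (1230 − 21.2) × 16.6 / 3740 = 4940 m³.
With mixed-liquor wasting, θ_c = V/Q_w, so Q_w = V/θ_c = 4940/16.6 = 297.6 m³/d.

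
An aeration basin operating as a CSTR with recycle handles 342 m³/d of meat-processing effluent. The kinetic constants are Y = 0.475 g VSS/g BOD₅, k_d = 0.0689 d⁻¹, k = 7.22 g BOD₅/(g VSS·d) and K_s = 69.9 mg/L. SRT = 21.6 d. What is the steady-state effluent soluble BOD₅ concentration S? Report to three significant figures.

From the Monod/SRT balance for a CMAS, S = K_s·(1+k_d θ_c)/[θ_c·(Y k − k_d) − 1] = 69.9 × (1 + 0.0689 × 21.6) / [21.6 × (0.475 × 7.22 − 0.0689) − 1] = 173.9 / 71.59 = 2.430 mg/L.

S ≈ 2.43 mg/L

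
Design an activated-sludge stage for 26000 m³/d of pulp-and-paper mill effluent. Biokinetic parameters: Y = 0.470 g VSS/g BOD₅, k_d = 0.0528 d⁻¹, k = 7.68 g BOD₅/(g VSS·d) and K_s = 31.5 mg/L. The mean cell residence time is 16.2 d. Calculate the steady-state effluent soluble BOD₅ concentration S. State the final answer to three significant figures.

S ≈ 1.03 mg/L

Effluent substrate depends only on kinetics and SRT: S = K_s(1 + k_d θ_c) / [θ_c(Yk − k_d) − 1] = 31.5 × (1 + 0.0528 × 16.2) / [16.2 × (0.470 × 7.68 − 0.0528) − 1] = 58.44 / 56.62 = 1.032 mg/L.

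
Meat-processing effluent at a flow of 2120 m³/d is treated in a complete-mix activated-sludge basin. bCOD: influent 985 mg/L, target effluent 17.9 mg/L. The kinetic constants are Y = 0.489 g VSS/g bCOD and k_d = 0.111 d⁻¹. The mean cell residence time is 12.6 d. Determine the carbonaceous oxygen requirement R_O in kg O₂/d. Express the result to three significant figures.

R_O ≈ 1460 kg O₂/d

Y_obs = Y / (1 + k_d θ_c) = 0.489 / (1 + 0.111 × 12.6) = 0.489 / 2.399 = 0.2039.
ΔS = 985 − 17.9 = 967.1 mg/L, so the substrate removal rate is 2120 × 967.1/1000 = 2050 kg bCOD/d.
P_X = Y_obs·Q·(S₀ − S) = 0.2039 × 2050 = 418.0 kg VSS/d.
Carbonaceous O₂ demand = substrate oxidised − cell-mass equivalent = 2050 − 1.42 × 418.0 = 1457 kg O₂/d.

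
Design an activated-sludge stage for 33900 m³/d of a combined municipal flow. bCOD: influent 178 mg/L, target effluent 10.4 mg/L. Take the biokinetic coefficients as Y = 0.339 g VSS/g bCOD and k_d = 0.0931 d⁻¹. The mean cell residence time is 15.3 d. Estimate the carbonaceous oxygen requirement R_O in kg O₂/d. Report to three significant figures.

Y_obs = Y / (1 + k_d θ_c) = 0.339 / (1 + 0.0931 × 15.3) = 0.339 / 2.424 = 0.1398.
ΔS = 178 − 10.4 = 167.6 mg/L, so the substrate removal rate is 33900 × 167.6/1000 = 5682 kg bCOD/d.
P_X = Y_obs·Q·(S₀ − S) = 0.1398 × 5682 = 794.4 kg VSS/d.
R_O = Q·ΔS − 1.42 P_X = 5682 − 1128 = 4554 kg O₂/d.

R_O ≈ 4550 kg O₂/d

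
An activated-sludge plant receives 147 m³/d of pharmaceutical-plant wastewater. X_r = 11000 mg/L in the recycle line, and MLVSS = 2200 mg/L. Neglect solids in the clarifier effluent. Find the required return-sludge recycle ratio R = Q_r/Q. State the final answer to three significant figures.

Solids balance on the clarifier gives (1+R)X = R·X_r, so R = X/(X_r − X) = 2200 / (11000 − 2200) = 0.2500.

R ≈ 0.250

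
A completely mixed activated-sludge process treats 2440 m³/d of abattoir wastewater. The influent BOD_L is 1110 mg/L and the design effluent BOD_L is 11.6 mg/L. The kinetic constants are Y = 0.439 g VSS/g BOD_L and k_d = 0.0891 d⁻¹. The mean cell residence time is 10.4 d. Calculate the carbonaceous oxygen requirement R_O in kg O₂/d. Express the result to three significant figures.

R_O ≈ 1810 kg O₂/d

The observed yield is Y_obs = Y/(1 + k_d·θ_c) = 0.439 / (1 + 0.0891 × 10.4) = 0.439 / 1.927 = 0.2279 g VSS per g BOD_L removed.
Q·(S₀ − S) = 2440 × (1110 − 11.6) × 10⁻³ = 2680 kg/d removed.
Biomass synthesised: P_X = Y_obs × 2680 = 610.7 kg VSS/d.
Carbonaceous O₂ demand = substrate oxidised − cell-mass equivalent = 2680 − 1.42 × 610.7 = 1813 kg O₂/d.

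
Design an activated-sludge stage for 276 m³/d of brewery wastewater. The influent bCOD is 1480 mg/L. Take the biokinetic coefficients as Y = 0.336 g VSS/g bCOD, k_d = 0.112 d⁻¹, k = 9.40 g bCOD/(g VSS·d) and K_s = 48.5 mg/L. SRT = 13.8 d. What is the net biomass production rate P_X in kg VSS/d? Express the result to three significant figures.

For a completely mixed reactor with recycle the Lawrence–McCarty relation gives S = K_s·(1 + k_d·θ_c) / [θ_c·(Y·k − k_d) − 1] = 48.5 × (1 + 0.112 × 13.8) / [13.8 × (0.336 × 9.40 − 0.112) − 1] = 123.5 / 41.04 = 3.008 mg/L.
Observed yield with endogenous decay: Y_obs = Y / (1 + k_d·θ_c) = 0.336 / (1 + 0.112 × 13.8) = 0.336 / 2.546 = 0.1320 g VSS/g bCOD.
Q·(S₀ − S) = 276 × (1480 − 3.01) × 10⁻³ = 407.6 kg/d removed.
P_X = Y_obs · Q(S₀ − S) = 0.1320 × 407.6 = 53.81 kg VSS/d.

P_X ≈ 53.8 kg VSS/d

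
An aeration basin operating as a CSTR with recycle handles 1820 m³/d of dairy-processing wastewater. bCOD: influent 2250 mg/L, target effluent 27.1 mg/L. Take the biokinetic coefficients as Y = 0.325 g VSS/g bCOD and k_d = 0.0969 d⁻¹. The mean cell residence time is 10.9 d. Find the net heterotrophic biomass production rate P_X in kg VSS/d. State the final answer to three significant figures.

P_X ≈ 639 kg VSS/d

Y_obs = Y / (1 + k_d θ_c) = 0.325 / (1 + 0.0969 × 10.9) = 0.325 / 2.056 = 0.1581.
Substrate removed = Q·(S₀ − S) = 1820 m³/d × (2250 − 27.1) g/m³ = 4.05×10^6 g/d = 4046 kg/d.
Net biomass production P_X = Y_obs × Q·(S₀ − S) = 0.1581 × 4046 = 639.5 kg VSS/d.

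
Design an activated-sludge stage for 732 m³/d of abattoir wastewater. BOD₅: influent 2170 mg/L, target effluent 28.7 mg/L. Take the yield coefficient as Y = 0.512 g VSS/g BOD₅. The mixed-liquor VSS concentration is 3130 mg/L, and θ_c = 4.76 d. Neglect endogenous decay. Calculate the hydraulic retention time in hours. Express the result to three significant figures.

τ ≈ 40.0 h

Biomass mass balance (decay neglected): V·X = Y·Q·(S₀ − S)·θ_c, so V = 0.512 × 732 × (2170 − 28.7) × 4.76 / 3130 = 1220 m³.
Hydraulic retention time τ = V/Q = 1220 / 732 = 1.667 d = 40.01 h.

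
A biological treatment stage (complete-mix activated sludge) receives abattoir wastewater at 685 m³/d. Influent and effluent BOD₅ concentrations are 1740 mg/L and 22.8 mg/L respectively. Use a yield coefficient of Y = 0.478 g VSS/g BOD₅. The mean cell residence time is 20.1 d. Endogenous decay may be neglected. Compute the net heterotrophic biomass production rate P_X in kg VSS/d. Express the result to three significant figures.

P_X ≈ 562 kg VSS/d

With endogenous decay neglected, the observed yield equals the true yield: Y_obs = Y = 0.478 g VSS/g BOD₅.
ΔS = 1740 − 22.8 = 1717 mg/L, so the substrate removal rate is 685 × 1717/1000 = 1176 kg BOD₅/d.
So the net sludge growth is P_X = 0.4780 × 1176 = 562.3 kg VSS/d.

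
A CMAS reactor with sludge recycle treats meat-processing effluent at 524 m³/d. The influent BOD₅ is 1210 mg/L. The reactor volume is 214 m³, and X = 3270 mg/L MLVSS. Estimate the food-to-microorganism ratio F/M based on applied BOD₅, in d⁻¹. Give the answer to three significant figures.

F/M = applied load / biomass = Q·S₀/(V·X) = 524 × 1210 / (214.0 × 3270) = 0.9061 d⁻¹.

F/M ≈ 0.906 d⁻¹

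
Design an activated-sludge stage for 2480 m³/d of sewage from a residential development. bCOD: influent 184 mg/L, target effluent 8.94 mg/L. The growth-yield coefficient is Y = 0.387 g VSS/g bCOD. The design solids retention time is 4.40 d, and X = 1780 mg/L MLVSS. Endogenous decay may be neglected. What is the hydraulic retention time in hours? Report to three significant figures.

τ ≈ 4.02 h

Biomass mass balance (decay neglected): V·X = Y·Q·(S₀ − S)·θ_c, so V = 0.387 × 2480 × (184 − 8.94) × 4.40 / 1780 = 415.3 m³.
Hydraulic retention time τ = V/Q = 415.3 / 2480 = 0.1675 d = 4.019 h.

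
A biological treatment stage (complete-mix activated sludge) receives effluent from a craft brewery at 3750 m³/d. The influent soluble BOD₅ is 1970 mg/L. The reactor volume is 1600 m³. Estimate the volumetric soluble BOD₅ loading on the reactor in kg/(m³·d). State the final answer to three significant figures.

L_v ≈ 4.62 kg soluble BOD₅/(m³·d)

Applied soluble BOD₅ load per unit volume = Q·S₀/V = (3750 × 1970/1000)/1600 = 4.617 kg soluble BOD₅·m⁻³·d⁻¹.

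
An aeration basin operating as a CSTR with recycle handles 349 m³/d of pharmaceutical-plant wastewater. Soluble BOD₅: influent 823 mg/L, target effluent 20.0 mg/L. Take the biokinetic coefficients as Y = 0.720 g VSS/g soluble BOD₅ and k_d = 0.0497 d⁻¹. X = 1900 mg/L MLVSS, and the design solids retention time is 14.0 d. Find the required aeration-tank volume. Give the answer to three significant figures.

V ≈ 877 m³

Rearranging the biomass balance for a CMAS with decay, V = Y·Q·ΔS·θ_c / [X·(1+k_d θ_c)] = 0.720 × 349 × (823 − 20.0) × 14.0 / [1900 × (1 + 0.0497 × 14.0)] = 2.82×10^6 / 3222 = 876.7 m³.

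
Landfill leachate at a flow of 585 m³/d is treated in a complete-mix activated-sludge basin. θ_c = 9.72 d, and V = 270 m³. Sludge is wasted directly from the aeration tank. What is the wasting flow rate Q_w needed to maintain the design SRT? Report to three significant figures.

Q_w ≈ 27.8 m³/d

For wasting at MLVSS concentration, Q_w = V/θ_c = 270.0/9.72 = 27.78 m³/d.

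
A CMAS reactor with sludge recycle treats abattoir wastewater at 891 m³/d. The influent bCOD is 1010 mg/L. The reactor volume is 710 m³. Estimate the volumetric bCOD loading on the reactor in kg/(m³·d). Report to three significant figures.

Applied bCOD load per unit volume = Q·S₀/V = (891 × 1010/1000)/710.0 = 1.267 kg bCOD·m⁻³·d⁻¹.

L_v ≈ 1.27 kg bCOD/(m³·d)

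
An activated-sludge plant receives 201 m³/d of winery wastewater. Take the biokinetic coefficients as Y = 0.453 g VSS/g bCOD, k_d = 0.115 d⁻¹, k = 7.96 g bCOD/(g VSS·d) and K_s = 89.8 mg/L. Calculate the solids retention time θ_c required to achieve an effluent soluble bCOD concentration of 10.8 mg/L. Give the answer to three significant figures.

From 1/θ_c = Y·k·S/(K_s + S) − k_d: Y·k·S/(K_s+S) = 0.453 × 7.96 × 10.8 / (89.8 + 10.8) = 0.3871 d⁻¹.
θ_c = 1/(μ − k_d) = 1/(0.3871 − 0.115) = 1/0.2721 = 3.675 d.

θ_c ≈ 3.67 d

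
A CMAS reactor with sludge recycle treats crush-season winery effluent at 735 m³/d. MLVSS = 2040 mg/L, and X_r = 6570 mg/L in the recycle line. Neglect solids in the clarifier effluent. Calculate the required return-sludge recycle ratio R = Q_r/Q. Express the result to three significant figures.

R ≈ 0.450

R = Q_r/Q = X/(X_r − X) = 2040 / (6570 − 2040) = 0.4503.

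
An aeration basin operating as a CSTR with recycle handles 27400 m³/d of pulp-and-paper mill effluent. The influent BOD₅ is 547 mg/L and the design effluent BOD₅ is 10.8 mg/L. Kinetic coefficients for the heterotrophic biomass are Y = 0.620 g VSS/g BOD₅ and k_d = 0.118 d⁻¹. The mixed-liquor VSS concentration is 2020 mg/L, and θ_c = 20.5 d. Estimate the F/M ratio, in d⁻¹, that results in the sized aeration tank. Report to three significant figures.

Steady-state biomass mass balance: V·X·(1 + k_d·θ_c) = Y·Q·(S₀ − S)·θ_c, so V = 0.620 × 27400 × (547 − 10.8) × 20.5 / [2020 × (1 + 0.118 × 20.5)] = 1.87×10^8 / 6906 = 27038 m³.
F/M = Q·S₀ / (V·X) = 27400 × 547 / (27038 × 2020) = 0.2744 g BOD₅·(g VSS·d)⁻¹.

F/M ≈ 0.274 d⁻¹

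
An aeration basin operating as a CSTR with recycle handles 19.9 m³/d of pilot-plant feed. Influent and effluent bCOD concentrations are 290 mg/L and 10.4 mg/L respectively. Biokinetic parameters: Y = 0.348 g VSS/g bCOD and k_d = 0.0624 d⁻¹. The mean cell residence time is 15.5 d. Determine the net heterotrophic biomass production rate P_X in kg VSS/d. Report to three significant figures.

Observed yield with endogenous decay: Y_obs = Y / (1 + k_d·θ_c) = 0.348 / (1 + 0.0624 × 15.5) = 0.348 / 1.967 = 0.1769 g VSS/g bCOD.
ΔS = 290 − 10.4 = 279.6 mg/L, so the substrate removal rate is 19.9 × 279.6/1000 = 5.564 kg bCOD/d.
So the net sludge growth is P_X = 0.1769 × 5.564 = 0.9843 kg VSS/d.

P_X ≈ 0.984 kg VSS/d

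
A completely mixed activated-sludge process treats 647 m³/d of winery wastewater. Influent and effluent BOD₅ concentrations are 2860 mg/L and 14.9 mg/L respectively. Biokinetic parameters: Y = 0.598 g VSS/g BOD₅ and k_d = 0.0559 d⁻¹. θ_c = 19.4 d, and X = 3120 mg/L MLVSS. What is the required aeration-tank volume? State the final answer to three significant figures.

V ≈ 3280 m³

Steady-state biomass mass balance: V·X·(1 + k_d·θ_c) = Y·Q·(S₀ − S)·θ_c, so V = 0.598 × 647 × (2860 − 14.9) × 19.4 / [3120 × (1 + 0.0559 × 19.4)] = 2.14×10^7 / 6504 = 3284 m³.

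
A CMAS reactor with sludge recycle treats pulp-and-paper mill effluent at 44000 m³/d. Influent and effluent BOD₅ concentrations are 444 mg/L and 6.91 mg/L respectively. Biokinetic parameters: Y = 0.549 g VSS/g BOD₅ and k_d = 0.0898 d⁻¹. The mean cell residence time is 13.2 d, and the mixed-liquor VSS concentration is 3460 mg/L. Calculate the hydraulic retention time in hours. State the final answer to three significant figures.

τ ≈ 10.1 h

Steady-state biomass mass balance: V·X·(1 + k_d·θ_c) = Y·Q·(S₀ − S)·θ_c, so V = 0.549 × 44000 × (444 − 6.91) × 13.2 / [3460 × (1 + 0.0898 × 13.2)] = 1.39×10^8 / 7561 = 18432 m³.
τ = V/Q = 18432/44000 = 0.4189 d, or 10.05 h.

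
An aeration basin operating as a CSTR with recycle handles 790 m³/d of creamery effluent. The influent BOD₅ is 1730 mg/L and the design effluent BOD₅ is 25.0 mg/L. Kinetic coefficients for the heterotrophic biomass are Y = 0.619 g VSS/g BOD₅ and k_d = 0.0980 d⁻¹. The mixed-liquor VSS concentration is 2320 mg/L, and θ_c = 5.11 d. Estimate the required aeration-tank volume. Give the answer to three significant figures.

V ≈ 1220 m³

From the SRT design equation V = Y Q (S₀−S) θ_c / [X (1 + k_d θ_c)] = 0.619 × 790 × (1730 − 25.0) × 5.11 / [2320 × (1 + 0.0980 × 5.11)] = 4.26×10^6 / 3482 = 1224 m³.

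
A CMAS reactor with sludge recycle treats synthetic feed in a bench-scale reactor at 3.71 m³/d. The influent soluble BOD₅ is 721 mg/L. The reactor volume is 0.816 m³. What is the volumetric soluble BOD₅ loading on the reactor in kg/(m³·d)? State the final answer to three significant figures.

L_v ≈ 3.28 kg soluble BOD₅/(m³·d)

L_v = Q S₀ / V = 3.71 × 721 × 10⁻³ / 0.8160 = 3.278 kg/(m³·d).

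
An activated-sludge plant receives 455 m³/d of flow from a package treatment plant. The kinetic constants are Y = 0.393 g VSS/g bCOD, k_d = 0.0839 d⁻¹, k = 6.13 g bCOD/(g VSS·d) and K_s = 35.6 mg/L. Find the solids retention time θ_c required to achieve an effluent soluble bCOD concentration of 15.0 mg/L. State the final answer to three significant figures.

θ_c ≈ 1.59 d

From 1/θ_c = Y·k·S/(K_s + S) − k_d: Y·k·S/(K_s+S) = 0.393 × 6.13 × 15.0 / (35.6 + 15.0) = 0.7142 d⁻¹.
Then 1/θ_c = μ − k_d = 0.7142 − 0.0839 = 0.6303 d⁻¹, giving θ_c = 1.587 d.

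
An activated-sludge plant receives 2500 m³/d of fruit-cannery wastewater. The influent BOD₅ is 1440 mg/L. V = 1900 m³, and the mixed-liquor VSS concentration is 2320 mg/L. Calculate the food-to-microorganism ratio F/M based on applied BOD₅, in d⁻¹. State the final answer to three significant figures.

F/M = Q·S₀ / (V·X) = 2500 × 1440 / (1900 × 2320) = 0.8167 g BOD₅·(g VSS·d)⁻¹.

F/M ≈ 0.817 d⁻¹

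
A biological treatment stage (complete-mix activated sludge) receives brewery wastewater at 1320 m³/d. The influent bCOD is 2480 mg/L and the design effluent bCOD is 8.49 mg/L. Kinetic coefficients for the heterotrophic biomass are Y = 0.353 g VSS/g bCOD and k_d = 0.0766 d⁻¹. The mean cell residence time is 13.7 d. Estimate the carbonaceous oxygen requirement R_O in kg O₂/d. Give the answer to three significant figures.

Y_obs = Y / (1 + k_d θ_c) = 0.353 / (1 + 0.0766 × 13.7) = 0.353 / 2.049 = 0.1722.
ΔS = 2480 − 8.49 = 2472 mg/L, so the substrate removal rate is 1320 × 2472/1000 = 3262 kg bCOD/d.
P_X = Y_obs·Q·(S₀ − S) = 0.1722 × 3262 = 561.9 kg VSS/d.
R_O = Q·(S₀ − S) − 1.42·P_X = 3262 − 1.42 × 561.9 = 2464 kg O₂/d.

R_O ≈ 2460 kg O₂/d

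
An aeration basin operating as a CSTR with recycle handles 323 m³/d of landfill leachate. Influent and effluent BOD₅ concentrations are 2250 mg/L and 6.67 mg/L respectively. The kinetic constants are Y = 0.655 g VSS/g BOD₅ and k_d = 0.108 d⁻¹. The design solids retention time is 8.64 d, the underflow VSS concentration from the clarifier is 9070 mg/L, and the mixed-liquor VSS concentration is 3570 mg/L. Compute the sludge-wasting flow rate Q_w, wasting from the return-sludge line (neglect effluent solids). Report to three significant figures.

From the SRT design equation V = Y Q (S₀−S) θ_c / [X (1 + k_d θ_c)] = 0.655 × 323 × (2250 − 6.67) × 8.64 / [3570 × (1 + 0.108 × 8.64)] = 4.1×10^6 / 6901 = 594.2 m³.
Q_w = (V·X)/(θ_c X_r) = 594.2 × 3570 / (8.64 × 9070) = 27.07 m³/d.

Q_w ≈ 27.1 m³/d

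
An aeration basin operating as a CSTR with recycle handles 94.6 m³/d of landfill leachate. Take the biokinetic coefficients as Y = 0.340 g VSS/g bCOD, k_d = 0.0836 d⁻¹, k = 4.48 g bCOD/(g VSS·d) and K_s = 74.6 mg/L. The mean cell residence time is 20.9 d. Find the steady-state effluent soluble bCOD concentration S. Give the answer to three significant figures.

S ≈ 7.05 mg/L

For a completely mixed reactor with recycle the Lawrence–McCarty relation gives S = K_s·(1 + k_d·θ_c) / [θ_c·(Y·k − k_d) − 1] = 74.6 × (1 + 0.0836 × 20.9) / [20.9 × (0.340 × 4.48 − 0.0836) − 1] = 204.9 / 29.09 = 7.046 mg/L.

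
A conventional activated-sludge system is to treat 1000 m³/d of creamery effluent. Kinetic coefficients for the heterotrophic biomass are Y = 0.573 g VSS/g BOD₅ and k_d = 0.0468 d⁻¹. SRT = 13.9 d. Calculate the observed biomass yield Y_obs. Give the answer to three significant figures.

Y_obs ≈ 0.347 g VSS/g BOD₅

Y_obs = Y / (1 + k_d θ_c) = 0.573 / (1 + 0.0468 × 13.9) = 0.573 / 1.651 = 0.3472.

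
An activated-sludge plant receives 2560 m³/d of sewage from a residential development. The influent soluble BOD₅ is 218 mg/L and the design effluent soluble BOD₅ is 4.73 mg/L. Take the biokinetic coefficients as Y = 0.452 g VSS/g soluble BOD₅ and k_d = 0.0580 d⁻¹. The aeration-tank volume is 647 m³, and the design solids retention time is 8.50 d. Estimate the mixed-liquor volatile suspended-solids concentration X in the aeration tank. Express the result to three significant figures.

From V·X·(1 + k_d·θ_c) = Y·Q·(S₀ − S)·θ_c: X = 0.452 × 2560 × (218 − 4.73) × 8.50 / [647 × (1 + 0.0580 × 8.50)] = 2172 mg/L.

X ≈ 2170 mg/L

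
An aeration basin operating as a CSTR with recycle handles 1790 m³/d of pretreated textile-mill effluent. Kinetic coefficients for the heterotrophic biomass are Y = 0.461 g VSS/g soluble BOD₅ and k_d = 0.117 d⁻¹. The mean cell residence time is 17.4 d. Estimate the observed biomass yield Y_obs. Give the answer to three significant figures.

Y_obs ≈ 0.152 g VSS/g soluble BOD₅

The observed yield is Y_obs = Y/(1 + k_d·θ_c) = 0.461 / (1 + 0.117 × 17.4) = 0.461 / 3.036 = 0.1519 g VSS per g soluble BOD₅ removed.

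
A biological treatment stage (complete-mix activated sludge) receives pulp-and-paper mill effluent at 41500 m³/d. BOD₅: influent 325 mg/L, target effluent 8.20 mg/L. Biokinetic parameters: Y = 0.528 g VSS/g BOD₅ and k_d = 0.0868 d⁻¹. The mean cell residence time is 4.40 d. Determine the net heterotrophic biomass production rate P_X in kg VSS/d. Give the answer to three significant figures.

P_X ≈ 5020 kg VSS/d

Observed yield with endogenous decay: Y_obs = Y / (1 + k_d·θ_c) = 0.528 / (1 + 0.0868 × 4.40) = 0.528 / 1.382 = 0.3821 g VSS/g BOD₅.
Substrate removed = Q·(S₀ − S) = 41500 m³/d × (325 − 8.20) g/m³ = 1.31×10^7 g/d = 13147 kg/d.
Biomass produced: P_X = Y_obs·Q·ΔS = 0.3821 × 13147 ≈ 5023 kg VSS/d.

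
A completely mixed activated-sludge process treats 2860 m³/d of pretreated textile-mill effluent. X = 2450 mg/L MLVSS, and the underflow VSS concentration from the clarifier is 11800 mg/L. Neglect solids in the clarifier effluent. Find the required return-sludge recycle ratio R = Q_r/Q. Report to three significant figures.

Mass balance around the secondary clarifier (neglecting effluent solids): R = X / (X_r − X) = 2450 / (11800 − 2450) = 0.2620.

R ≈ 0.262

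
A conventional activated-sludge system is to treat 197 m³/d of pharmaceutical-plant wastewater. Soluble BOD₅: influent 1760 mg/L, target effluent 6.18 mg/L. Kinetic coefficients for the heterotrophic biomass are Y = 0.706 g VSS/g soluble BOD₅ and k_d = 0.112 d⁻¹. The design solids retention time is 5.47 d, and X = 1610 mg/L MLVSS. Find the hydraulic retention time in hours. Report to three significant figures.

τ ≈ 62.6 h

From the SRT design equation V = Y Q (S₀−S) θ_c / [X (1 + k_d θ_c)] = 0.706 × 197 × (1760 − 6.18) × 5.47 / [1610 × (1 + 0.112 × 5.47)] = 1.33×10^6 / 2596 = 513.9 m³.
τ = V/Q = 513.9/197 = 2.609 d, or 62.61 h.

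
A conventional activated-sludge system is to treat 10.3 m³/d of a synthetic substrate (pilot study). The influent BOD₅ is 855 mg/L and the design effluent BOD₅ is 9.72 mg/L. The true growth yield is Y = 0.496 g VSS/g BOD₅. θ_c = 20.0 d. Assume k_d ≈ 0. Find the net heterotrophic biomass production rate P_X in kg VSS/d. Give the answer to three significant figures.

P_X ≈ 4.32 kg VSS/d

No decay correction is needed, so Y_obs = Y = 0.496.
ΔS = 855 − 9.72 = 845.3 mg/L, so the substrate removal rate is 10.3 × 845.3/1000 = 8.706 kg BOD₅/d.
Net biomass production P_X = Y_obs × Q·(S₀ − S) = 0.4960 × 8.706 = 4.318 kg VSS/d.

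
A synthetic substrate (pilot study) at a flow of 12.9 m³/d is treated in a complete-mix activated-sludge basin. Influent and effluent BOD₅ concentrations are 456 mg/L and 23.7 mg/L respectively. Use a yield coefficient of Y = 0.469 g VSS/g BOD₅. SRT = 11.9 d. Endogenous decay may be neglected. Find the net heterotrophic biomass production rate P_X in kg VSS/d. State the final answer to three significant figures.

P_X ≈ 2.62 kg VSS/d

No decay correction is needed, so Y_obs = Y = 0.469.
Q·(S₀ − S) = 12.9 × (456 − 23.7) × 10⁻³ = 5.577 kg/d removed.
So the net sludge growth is P_X = 0.4690 × 5.577 = 2.615 kg VSS/d.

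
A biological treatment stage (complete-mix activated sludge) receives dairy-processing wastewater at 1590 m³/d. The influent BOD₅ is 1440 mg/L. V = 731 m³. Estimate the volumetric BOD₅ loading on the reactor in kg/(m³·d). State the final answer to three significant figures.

Volumetric loading L_v = Q·S₀ / V = 1590 × 1440 g/m³ / 731.0 m³ = 3132 g/(m³·d) = 3.132 kg BOD₅/(m³·d).

L_v ≈ 3.13 kg BOD₅/(m³·d)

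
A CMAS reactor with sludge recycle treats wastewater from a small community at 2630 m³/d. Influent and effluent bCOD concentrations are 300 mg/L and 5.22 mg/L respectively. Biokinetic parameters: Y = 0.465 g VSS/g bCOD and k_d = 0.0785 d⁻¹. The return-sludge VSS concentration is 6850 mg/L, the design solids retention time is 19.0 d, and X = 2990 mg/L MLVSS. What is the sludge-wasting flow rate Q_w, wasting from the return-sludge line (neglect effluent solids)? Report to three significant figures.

Q_w ≈ 21.1 m³/d

Steady-state biomass mass balance: V·X·(1 + k_d·θ_c) = Y·Q·(S₀ − S)·θ_c, so V = 0.465 × 2630 × (300 − 5.22) × 19.0 / [2990 × (1 + 0.0785 × 19.0)] = 6.85×10^6 / 7450 = 919.5 m³.
Q_w = (V·X)/(θ_c X_r) = 919.5 × 2990 / (19.0 × 6850) = 21.12 m³/d.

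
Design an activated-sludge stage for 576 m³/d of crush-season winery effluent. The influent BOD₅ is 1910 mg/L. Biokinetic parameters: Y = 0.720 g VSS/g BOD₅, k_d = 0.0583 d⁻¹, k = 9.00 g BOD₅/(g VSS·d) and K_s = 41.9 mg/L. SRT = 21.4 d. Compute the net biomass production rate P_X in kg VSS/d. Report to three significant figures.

P_X ≈ 352 kg VSS/d

For a completely mixed reactor with recycle the Lawrence–McCarty relation gives S = K_s·(1 + k_d·θ_c) / [θ_c·(Y·k − k_d) − 1] = 41.9 × (1 + 0.0583 × 21.4) / [21.4 × (0.720 × 9.00 − 0.0583) − 1] = 94.18 / 136.4 = 0.6903 mg/L.
The observed yield is Y_obs = Y/(1 + k_d·θ_c) = 0.720 / (1 + 0.0583 × 21.4) = 0.720 / 2.248 = 0.3203 g VSS per g BOD₅ removed.
Q·(S₀ − S) = 576 × (1910 − 0.690) × 10⁻³ = 1100 kg/d removed.
Biomass produced: P_X = Y_obs·Q·ΔS = 0.3203 × 1100 ≈ 352.3 kg VSS/d.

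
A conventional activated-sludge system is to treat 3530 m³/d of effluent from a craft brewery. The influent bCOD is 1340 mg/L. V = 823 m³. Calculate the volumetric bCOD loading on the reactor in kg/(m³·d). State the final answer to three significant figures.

L_v = Q S₀ / V = 3530 × 1340 × 10⁻³ / 823.0 = 5.748 kg/(m³·d).

L_v ≈ 5.75 kg bCOD/(m³·d)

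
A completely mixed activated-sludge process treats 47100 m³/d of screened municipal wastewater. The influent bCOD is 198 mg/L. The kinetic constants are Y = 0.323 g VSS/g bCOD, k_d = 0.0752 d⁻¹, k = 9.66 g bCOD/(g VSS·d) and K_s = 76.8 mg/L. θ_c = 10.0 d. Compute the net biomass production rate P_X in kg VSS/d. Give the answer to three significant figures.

From the Monod/SRT balance for a CMAS, S = K_s·(1+k_d θ_c)/[θ_c·(Y k − k_d) − 1] = 76.8 × (1 + 0.0752 × 10.0) / [10.0 × (0.323 × 9.66 − 0.0752) − 1] = 134.6 / 29.45 = 4.569 mg/L.
Correct the yield for decay: Y_obs = Y/(1 + k_d θ_c) = 0.323 / (1 + 0.0752 × 10.0) = 0.323 / 1.752 = 0.1844.
Substrate removed = Q·(S₀ − S) = 47100 m³/d × (198 − 4.57) g/m³ = 9.11×10^6 g/d = 9111 kg/d.
Biomass produced: P_X = Y_obs·Q·ΔS = 0.1844 × 9111 ≈ 1680 kg VSS/d.

P_X ≈ 1680 kg VSS/d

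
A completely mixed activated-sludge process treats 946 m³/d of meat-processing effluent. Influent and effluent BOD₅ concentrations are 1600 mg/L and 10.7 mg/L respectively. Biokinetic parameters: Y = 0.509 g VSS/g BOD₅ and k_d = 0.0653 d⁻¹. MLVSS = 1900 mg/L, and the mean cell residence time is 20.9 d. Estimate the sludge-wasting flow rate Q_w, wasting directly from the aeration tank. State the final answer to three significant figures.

Q_w ≈ 170 m³/d

Rearranging the biomass balance for a CMAS with decay, V = Y·Q·ΔS·θ_c / [X·(1+k_d θ_c)] = 0.509 × 946 × (1600 − 10.7) × 20.9 / [1900 × (1 + 0.0653 × 20.9)] = 1.6×10^7 / 4493 = 3560 m³.
For wasting at MLVSS concentration, Q_w = V/θ_c = 3560/20.9 = 170.3 m³/d.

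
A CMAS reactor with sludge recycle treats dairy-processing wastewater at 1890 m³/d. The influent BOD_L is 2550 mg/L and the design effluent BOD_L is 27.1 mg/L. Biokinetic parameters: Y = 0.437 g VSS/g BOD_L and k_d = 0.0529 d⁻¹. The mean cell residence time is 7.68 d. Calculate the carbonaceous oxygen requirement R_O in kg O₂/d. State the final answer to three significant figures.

R_O ≈ 2660 kg O₂/d

Y_obs = Y / (1 + k_d θ_c) = 0.437 / (1 + 0.0529 × 7.68) = 0.437 / 1.406 = 0.3108.
Q·(S₀ − S) = 1890 × (2550 − 27.1) × 10⁻³ = 4768 kg/d removed.
Biomass synthesised: P_X = Y_obs × 4768 = 1482 kg VSS/d.
R_O = Q·(S₀ − S) − 1.42·P_X = 4768 − 1.42 × 1482 = 2664 kg O₂/d.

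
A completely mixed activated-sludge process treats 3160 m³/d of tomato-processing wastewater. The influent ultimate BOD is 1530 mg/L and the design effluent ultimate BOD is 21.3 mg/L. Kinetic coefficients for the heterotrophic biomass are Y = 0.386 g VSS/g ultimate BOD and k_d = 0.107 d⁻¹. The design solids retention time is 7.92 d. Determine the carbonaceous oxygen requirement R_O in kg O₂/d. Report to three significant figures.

R_O ≈ 3350 kg O₂/d

Correct the yield for decay: Y_obs = Y/(1 + k_d θ_c) = 0.386 / (1 + 0.107 × 7.92) = 0.386 / 1.847 = 0.2089.
Mass of ultimate BOD removed per day: Q(S₀ − S) = 3160 × 1509 g/m³ = 4767 kg/d.
Biomass synthesised: P_X = Y_obs × 4767 = 996.1 kg VSS/d.
R_O = Q·(S₀ − S) − 1.42·P_X = 4767 − 1.42 × 996.1 = 3353 kg O₂/d.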